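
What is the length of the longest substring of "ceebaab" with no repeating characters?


Input: "ceebaab"
Sliding window (track last position of each char):
  Position 0 ('c'): window [0,0] length 1 -- new best
  Position 1 ('e'): window [0,1] length 2 -- new best
  Position 2 ('e'): repeat (last at 1), move window start to 2
  Position 2 ('e'): window [2,2] length 1
  Position 3 ('b'): window [2,3] length 2
  Position 4 ('a'): window [2,4] length 3 -- new best
  Position 5 ('a'): repeat (last at 4), move window start to 5
  Position 5 ('a'): window [5,5] length 1
  Position 6 ('b'): window [5,6] length 2
Longest substring with no repeats: "eba" with length 3

3


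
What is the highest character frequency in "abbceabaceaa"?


Input: abbceabaceaa
Character counts:
  'a': 5
  'b': 3
  'c': 2
  'e': 2
Maximum frequency: 5

5


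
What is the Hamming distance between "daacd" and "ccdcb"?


Comparing "daacd" and "ccdcb" position by position:
  Position 0: 'd' vs 'c' => differ
  Position 1: 'a' vs 'c' => differ
  Position 2: 'a' vs 'd' => differ
  Position 3: 'c' vs 'c' => same
  Position 4: 'd' vs 'b' => differ
Total differences (Hamming distance): 4

4


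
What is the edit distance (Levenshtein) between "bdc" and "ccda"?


Computing edit distance: "bdc" -> "ccda"
DP table:
           c    c    d    a
      0    1    2    3    4
  b   1    1    2    3    4
  d   2    2    2    2    3
  c   3    2    2    3    3
Edit distance = dp[3][4] = 3

3


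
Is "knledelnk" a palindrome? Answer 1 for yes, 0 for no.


Input: knledelnk
Reversed: knledelnk
  Compare pos 0 ('k') with pos 8 ('k'): match
  Compare pos 1 ('n') with pos 7 ('n'): match
  Compare pos 2 ('l') with pos 6 ('l'): match
  Compare pos 3 ('e') with pos 5 ('e'): match
Result: palindrome

1


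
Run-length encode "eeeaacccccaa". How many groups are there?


Input: eeeaacccccaa
Scanning for consecutive runs:
  Group 1: 'e' x 3 (positions 0-2)
  Group 2: 'a' x 2 (positions 3-4)
  Group 3: 'c' x 5 (positions 5-9)
  Group 4: 'a' x 2 (positions 10-11)
Total groups: 4

4


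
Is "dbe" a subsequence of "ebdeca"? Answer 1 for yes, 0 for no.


Check if "dbe" is a subsequence of "ebdeca"
Greedy scan:
  Position 0 ('e'): no match needed
  Position 1 ('b'): no match needed
  Position 2 ('d'): matches sub[0] = 'd'
  Position 3 ('e'): no match needed
  Position 4 ('c'): no match needed
  Position 5 ('a'): no match needed
Only matched 1/3 characters => not a subsequence

0


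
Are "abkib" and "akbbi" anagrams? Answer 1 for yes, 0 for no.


Strings: "abkib", "akbbi"
Sorted first:  abbik
Sorted second: abbik
Sorted forms match => anagrams

1


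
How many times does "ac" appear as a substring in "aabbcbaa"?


Searching for "ac" in "aabbcbaa"
Scanning each position:
  Position 0: "aa" => no
  Position 1: "ab" => no
  Position 2: "bb" => no
  Position 3: "bc" => no
  Position 4: "cb" => no
  Position 5: "ba" => no
  Position 6: "aa" => no
Total occurrences: 0

0


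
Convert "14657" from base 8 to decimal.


Input: "14657" in base 8
Positional expansion:
  Digit '1' (value 1) x 8^4 = 4096
  Digit '4' (value 4) x 8^3 = 2048
  Digit '6' (value 6) x 8^2 = 384
  Digit '5' (value 5) x 8^1 = 40
  Digit '7' (value 7) x 8^0 = 7
Sum = 6575

6575


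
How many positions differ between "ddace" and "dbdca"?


Comparing "ddace" and "dbdca" position by position:
  Position 0: 'd' vs 'd' => same
  Position 1: 'd' vs 'b' => DIFFER
  Position 2: 'a' vs 'd' => DIFFER
  Position 3: 'c' vs 'c' => same
  Position 4: 'e' vs 'a' => DIFFER
Positions that differ: 3

3


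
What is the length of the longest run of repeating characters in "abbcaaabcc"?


Input: "abbcaaabcc"
Scanning for longest run:
  Position 1 ('b'): new char, reset run to 1
  Position 2 ('b'): continues run of 'b', length=2
  Position 3 ('c'): new char, reset run to 1
  Position 4 ('a'): new char, reset run to 1
  Position 5 ('a'): continues run of 'a', length=2
  Position 6 ('a'): continues run of 'a', length=3
  Position 7 ('b'): new char, reset run to 1
  Position 8 ('c'): new char, reset run to 1
  Position 9 ('c'): continues run of 'c', length=2
Longest run: 'a' with length 3

3


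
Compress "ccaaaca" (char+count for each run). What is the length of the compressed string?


Input: ccaaaca
Runs:
  'c' x 2 => "c2"
  'a' x 3 => "a3"
  'c' x 1 => "c1"
  'a' x 1 => "a1"
Compressed: "c2a3c1a1"
Compressed length: 8

8


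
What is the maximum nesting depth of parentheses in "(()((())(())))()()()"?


Input: "(()((())(())))()()()"
Tracking depth:
  Position 0 '(': depth becomes 1
  Position 1 '(': depth becomes 2
  Position 2 ')': depth becomes 1
  Position 3 '(': depth becomes 2
  Position 4 '(': depth becomes 3
  Position 5 '(': depth becomes 4
  Position 6 ')': depth becomes 3
  Position 7 ')': depth becomes 2
  Position 8 '(': depth becomes 3
  Position 9 '(': depth becomes 4
  Position 10 ')': depth becomes 3
  Position 11 ')': depth becomes 2
  Position 12 ')': depth becomes 1
  Position 13 ')': depth becomes 0
  Position 14 '(': depth becomes 1
  Position 15 ')': depth becomes 0
  Position 16 '(': depth becomes 1
  Position 17 ')': depth becomes 0
  Position 18 '(': depth becomes 1
  Position 19 ')': depth becomes 0
Maximum depth reached: 4

4


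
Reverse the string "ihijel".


Input: ihijel
Reading characters right to left:
  Position 5: 'l'
  Position 4: 'e'
  Position 3: 'j'
  Position 2: 'i'
  Position 1: 'h'
  Position 0: 'i'
Reversed: lejihi

lejihi


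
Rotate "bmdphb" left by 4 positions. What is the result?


Input: "bmdphb", rotate left by 4
First 4 characters: "bmdp"
Remaining characters: "hb"
Concatenate remaining + first: "hb" + "bmdp" = "hbbmdp"

hbbmdp


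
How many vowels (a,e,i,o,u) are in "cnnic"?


Input: cnnic
Checking each character:
  'c' at position 0: consonant
  'n' at position 1: consonant
  'n' at position 2: consonant
  'i' at position 3: vowel (running total: 1)
  'c' at position 4: consonant
Total vowels: 1

1


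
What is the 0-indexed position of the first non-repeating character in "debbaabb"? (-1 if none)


Input: debbaabb
Character frequencies:
  'a': 2
  'b': 4
  'd': 1
  'e': 1
Scanning left to right for freq == 1:
  Position 0 ('d'): unique! => answer = 0

0


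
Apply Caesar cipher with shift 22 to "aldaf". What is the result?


Caesar cipher: shift "aldaf" by 22
  'a' (pos 0) + 22 = pos 22 = 'w'
  'l' (pos 11) + 22 = pos 7 = 'h'
  'd' (pos 3) + 22 = pos 25 = 'z'
  'a' (pos 0) + 22 = pos 22 = 'w'
  'f' (pos 5) + 22 = pos 1 = 'b'
Result: whzwb

whzwb


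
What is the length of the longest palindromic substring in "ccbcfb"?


Input: "ccbcfb"
Checking substrings for palindromes:
  [1:4] "cbc" (len 3) => palindrome
  [0:2] "cc" (len 2) => palindrome
Longest palindromic substring: "cbc" with length 3

3


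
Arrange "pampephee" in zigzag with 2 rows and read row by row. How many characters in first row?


Zigzag "pampephee" into 2 rows:
Placing characters:
  'p' => row 0
  'a' => row 1
  'm' => row 0
  'p' => row 1
  'e' => row 0
  'p' => row 1
  'h' => row 0
  'e' => row 1
  'e' => row 0
Rows:
  Row 0: "pmehe"
  Row 1: "appe"
First row length: 5

5


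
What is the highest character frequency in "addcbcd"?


Input: addcbcd
Character counts:
  'a': 1
  'b': 1
  'c': 2
  'd': 3
Maximum frequency: 3

3


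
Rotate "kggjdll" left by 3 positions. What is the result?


Input: "kggjdll", rotate left by 3
First 3 characters: "kgg"
Remaining characters: "jdll"
Concatenate remaining + first: "jdll" + "kgg" = "jdllkgg"

jdllkgg


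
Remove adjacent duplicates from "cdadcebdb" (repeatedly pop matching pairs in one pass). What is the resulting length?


Input: cdadcebdb
Stack-based adjacent duplicate removal:
  Read 'c': push. Stack: c
  Read 'd': push. Stack: cd
  Read 'a': push. Stack: cda
  Read 'd': push. Stack: cdad
  Read 'c': push. Stack: cdadc
  Read 'e': push. Stack: cdadce
  Read 'b': push. Stack: cdadceb
  Read 'd': push. Stack: cdadcebd
  Read 'b': push. Stack: cdadcebdb
Final stack: "cdadcebdb" (length 9)

9


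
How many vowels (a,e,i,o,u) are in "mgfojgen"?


Input: mgfojgen
Checking each character:
  'm' at position 0: consonant
  'g' at position 1: consonant
  'f' at position 2: consonant
  'o' at position 3: vowel (running total: 1)
  'j' at position 4: consonant
  'g' at position 5: consonant
  'e' at position 6: vowel (running total: 2)
  'n' at position 7: consonant
Total vowels: 2

2


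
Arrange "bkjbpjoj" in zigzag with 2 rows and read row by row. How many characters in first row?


Zigzag "bkjbpjoj" into 2 rows:
Placing characters:
  'b' => row 0
  'k' => row 1
  'j' => row 0
  'b' => row 1
  'p' => row 0
  'j' => row 1
  'o' => row 0
  'j' => row 1
Rows:
  Row 0: "bjpo"
  Row 1: "kbjj"
First row length: 4

4


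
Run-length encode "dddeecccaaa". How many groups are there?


Input: dddeecccaaa
Scanning for consecutive runs:
  Group 1: 'd' x 3 (positions 0-2)
  Group 2: 'e' x 2 (positions 3-4)
  Group 3: 'c' x 3 (positions 5-7)
  Group 4: 'a' x 3 (positions 8-10)
Total groups: 4

4


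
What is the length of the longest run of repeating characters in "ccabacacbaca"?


Input: "ccabacacbaca"
Scanning for longest run:
  Position 1 ('c'): continues run of 'c', length=2
  Position 2 ('a'): new char, reset run to 1
  Position 3 ('b'): new char, reset run to 1
  Position 4 ('a'): new char, reset run to 1
  Position 5 ('c'): new char, reset run to 1
  Position 6 ('a'): new char, reset run to 1
  Position 7 ('c'): new char, reset run to 1
  Position 8 ('b'): new char, reset run to 1
  Position 9 ('a'): new char, reset run to 1
  Position 10 ('c'): new char, reset run to 1
  Position 11 ('a'): new char, reset run to 1
Longest run: 'c' with length 2

2


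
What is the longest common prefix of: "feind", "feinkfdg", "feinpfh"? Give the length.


Words: feind, feinkfdg, feinpfh
  Position 0: all 'f' => match
  Position 1: all 'e' => match
  Position 2: all 'i' => match
  Position 3: all 'n' => match
  Position 4: ('d', 'k', 'p') => mismatch, stop
LCP = "fein" (length 4)

4


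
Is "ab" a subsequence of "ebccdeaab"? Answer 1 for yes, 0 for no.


Check if "ab" is a subsequence of "ebccdeaab"
Greedy scan:
  Position 0 ('e'): no match needed
  Position 1 ('b'): no match needed
  Position 2 ('c'): no match needed
  Position 3 ('c'): no match needed
  Position 4 ('d'): no match needed
  Position 5 ('e'): no match needed
  Position 6 ('a'): matches sub[0] = 'a'
  Position 7 ('a'): no match needed
  Position 8 ('b'): matches sub[1] = 'b'
All 2 characters matched => is a subsequence

1


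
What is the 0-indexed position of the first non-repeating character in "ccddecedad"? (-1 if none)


Input: ccddecedad
Character frequencies:
  'a': 1
  'c': 3
  'd': 4
  'e': 2
Scanning left to right for freq == 1:
  Position 0 ('c'): freq=3, skip
  Position 1 ('c'): freq=3, skip
  Position 2 ('d'): freq=4, skip
  Position 3 ('d'): freq=4, skip
  Position 4 ('e'): freq=2, skip
  Position 5 ('c'): freq=3, skip
  Position 6 ('e'): freq=2, skip
  Position 7 ('d'): freq=4, skip
  Position 8 ('a'): unique! => answer = 8

8


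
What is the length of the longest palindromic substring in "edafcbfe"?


Input: "edafcbfe"
Checking substrings for palindromes:
  No multi-char palindromic substrings found
Longest palindromic substring: "e" with length 1

1


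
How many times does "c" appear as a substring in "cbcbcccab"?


Searching for "c" in "cbcbcccab"
Scanning each position:
  Position 0: "c" => MATCH
  Position 1: "b" => no
  Position 2: "c" => MATCH
  Position 3: "b" => no
  Position 4: "c" => MATCH
  Position 5: "c" => MATCH
  Position 6: "c" => MATCH
  Position 7: "a" => no
  Position 8: "b" => no
Total occurrences: 5

5


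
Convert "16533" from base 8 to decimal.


Input: "16533" in base 8
Positional expansion:
  Digit '1' (value 1) x 8^4 = 4096
  Digit '6' (value 6) x 8^3 = 3072
  Digit '5' (value 5) x 8^2 = 320
  Digit '3' (value 3) x 8^1 = 24
  Digit '3' (value 3) x 8^0 = 3
Sum = 7515

7515


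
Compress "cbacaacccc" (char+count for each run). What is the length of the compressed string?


Input: cbacaacccc
Runs:
  'c' x 1 => "c1"
  'b' x 1 => "b1"
  'a' x 1 => "a1"
  'c' x 1 => "c1"
  'a' x 2 => "a2"
  'c' x 4 => "c4"
Compressed: "c1b1a1c1a2c4"
Compressed length: 12

12


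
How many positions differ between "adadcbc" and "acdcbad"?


Comparing "adadcbc" and "acdcbad" position by position:
  Position 0: 'a' vs 'a' => same
  Position 1: 'd' vs 'c' => DIFFER
  Position 2: 'a' vs 'd' => DIFFER
  Position 3: 'd' vs 'c' => DIFFER
  Position 4: 'c' vs 'b' => DIFFER
  Position 5: 'b' vs 'a' => DIFFER
  Position 6: 'c' vs 'd' => DIFFER
Positions that differ: 6

6


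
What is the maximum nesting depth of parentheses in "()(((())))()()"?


Input: "()(((())))()()"
Tracking depth:
  Position 0 '(': depth becomes 1
  Position 1 ')': depth becomes 0
  Position 2 '(': depth becomes 1
  Position 3 '(': depth becomes 2
  Position 4 '(': depth becomes 3
  Position 5 '(': depth becomes 4
  Position 6 ')': depth becomes 3
  Position 7 ')': depth becomes 2
  Position 8 ')': depth becomes 1
  Position 9 ')': depth becomes 0
  Position 10 '(': depth becomes 1
  Position 11 ')': depth becomes 0
  Position 12 '(': depth becomes 1
  Position 13 ')': depth becomes 0
Maximum depth reached: 4

4


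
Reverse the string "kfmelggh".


Input: kfmelggh
Reading characters right to left:
  Position 7: 'h'
  Position 6: 'g'
  Position 5: 'g'
  Position 4: 'l'
  Position 3: 'e'
  Position 2: 'm'
  Position 1: 'f'
  Position 0: 'k'
Reversed: hgglemfk

hgglemfk


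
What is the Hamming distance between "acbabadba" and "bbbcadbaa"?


Comparing "acbabadba" and "bbbcadbaa" position by position:
  Position 0: 'a' vs 'b' => differ
  Position 1: 'c' vs 'b' => differ
  Position 2: 'b' vs 'b' => same
  Position 3: 'a' vs 'c' => differ
  Position 4: 'b' vs 'a' => differ
  Position 5: 'a' vs 'd' => differ
  Position 6: 'd' vs 'b' => differ
  Position 7: 'b' vs 'a' => differ
  Position 8: 'a' vs 'a' => same
Total differences (Hamming distance): 7

7


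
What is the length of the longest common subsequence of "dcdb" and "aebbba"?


LCS of "dcdb" and "aebbba"
DP table:
           a    e    b    b    b    a
      0    0    0    0    0    0    0
  d   0    0    0    0    0    0    0
  c   0    0    0    0    0    0    0
  d   0    0    0    0    0    0    0
  b   0    0    0    1    1    1    1
LCS length = dp[4][6] = 1

1


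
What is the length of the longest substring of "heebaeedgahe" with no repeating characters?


Input: "heebaeedgahe"
Sliding window (track last position of each char):
  Position 0 ('h'): window [0,0] length 1 -- new best
  Position 1 ('e'): window [0,1] length 2 -- new best
  Position 2 ('e'): repeat (last at 1), move window start to 2
  Position 2 ('e'): window [2,2] length 1
  Position 3 ('b'): window [2,3] length 2
  Position 4 ('a'): window [2,4] length 3 -- new best
  Position 5 ('e'): repeat (last at 2), move window start to 3
  Position 5 ('e'): window [3,5] length 3
  Position 6 ('e'): repeat (last at 5), move window start to 6
  Position 6 ('e'): window [6,6] length 1
  Position 7 ('d'): window [6,7] length 2
  Position 8 ('g'): window [6,8] length 3
  Position 9 ('a'): window [6,9] length 4 -- new best
  Position 10 ('h'): window [6,10] length 5 -- new best
  Position 11 ('e'): repeat (last at 6), move window start to 7
  Position 11 ('e'): window [7,11] length 5
Longest substring with no repeats: "edgah" with length 5

5


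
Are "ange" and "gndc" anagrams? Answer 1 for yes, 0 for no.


Strings: "ange", "gndc"
Sorted first:  aegn
Sorted second: cdgn
Differ at position 0: 'a' vs 'c' => not anagrams

0


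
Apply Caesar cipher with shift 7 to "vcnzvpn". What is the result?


Caesar cipher: shift "vcnzvpn" by 7
  'v' (pos 21) + 7 = pos 2 = 'c'
  'c' (pos 2) + 7 = pos 9 = 'j'
  'n' (pos 13) + 7 = pos 20 = 'u'
  'z' (pos 25) + 7 = pos 6 = 'g'
  'v' (pos 21) + 7 = pos 2 = 'c'
  'p' (pos 15) + 7 = pos 22 = 'w'
  'n' (pos 13) + 7 = pos 20 = 'u'
Result: cjugcwu

cjugcwu


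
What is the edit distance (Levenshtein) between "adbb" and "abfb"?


Computing edit distance: "adbb" -> "abfb"
DP table:
           a    b    f    b
      0    1    2    3    4
  a   1    0    1    2    3
  d   2    1    1    2    3
  b   3    2    1    2    2
  b   4    3    2    2    2
Edit distance = dp[4][4] = 2

2


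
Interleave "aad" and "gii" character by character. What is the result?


Interleaving "aad" and "gii":
  Position 0: 'a' from first, 'g' from second => "ag"
  Position 1: 'a' from first, 'i' from second => "ai"
  Position 2: 'd' from first, 'i' from second => "di"
Result: agaidi

agaidi


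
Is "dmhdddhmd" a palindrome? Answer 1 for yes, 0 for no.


Input: dmhdddhmd
Reversed: dmhdddhmd
  Compare pos 0 ('d') with pos 8 ('d'): match
  Compare pos 1 ('m') with pos 7 ('m'): match
  Compare pos 2 ('h') with pos 6 ('h'): match
  Compare pos 3 ('d') with pos 5 ('d'): match
Result: palindrome

1


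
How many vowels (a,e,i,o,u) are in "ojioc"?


Input: ojioc
Checking each character:
  'o' at position 0: vowel (running total: 1)
  'j' at position 1: consonant
  'i' at position 2: vowel (running total: 2)
  'o' at position 3: vowel (running total: 3)
  'c' at position 4: consonant
Total vowels: 3

3


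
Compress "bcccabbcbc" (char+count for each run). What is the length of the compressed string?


Input: bcccabbcbc
Runs:
  'b' x 1 => "b1"
  'c' x 3 => "c3"
  'a' x 1 => "a1"
  'b' x 2 => "b2"
  'c' x 1 => "c1"
  'b' x 1 => "b1"
  'c' x 1 => "c1"
Compressed: "b1c3a1b2c1b1c1"
Compressed length: 14

14


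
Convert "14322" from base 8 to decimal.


Input: "14322" in base 8
Positional expansion:
  Digit '1' (value 1) x 8^4 = 4096
  Digit '4' (value 4) x 8^3 = 2048
  Digit '3' (value 3) x 8^2 = 192
  Digit '2' (value 2) x 8^1 = 16
  Digit '2' (value 2) x 8^0 = 2
Sum = 6354

6354


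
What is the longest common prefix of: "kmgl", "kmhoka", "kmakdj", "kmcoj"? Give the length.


Words: kmgl, kmhoka, kmakdj, kmcoj
  Position 0: all 'k' => match
  Position 1: all 'm' => match
  Position 2: ('g', 'h', 'a', 'c') => mismatch, stop
LCP = "km" (length 2)

2


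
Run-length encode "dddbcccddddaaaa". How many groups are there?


Input: dddbcccddddaaaa
Scanning for consecutive runs:
  Group 1: 'd' x 3 (positions 0-2)
  Group 2: 'b' x 1 (positions 3-3)
  Group 3: 'c' x 3 (positions 4-6)
  Group 4: 'd' x 4 (positions 7-10)
  Group 5: 'a' x 4 (positions 11-14)
Total groups: 5

5


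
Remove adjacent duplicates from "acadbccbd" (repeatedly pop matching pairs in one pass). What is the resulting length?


Input: acadbccbd
Stack-based adjacent duplicate removal:
  Read 'a': push. Stack: a
  Read 'c': push. Stack: ac
  Read 'a': push. Stack: aca
  Read 'd': push. Stack: acad
  Read 'b': push. Stack: acadb
  Read 'c': push. Stack: acadbc
  Read 'c': matches stack top 'c' => pop. Stack: acadb
  Read 'b': matches stack top 'b' => pop. Stack: acad
  Read 'd': matches stack top 'd' => pop. Stack: aca
Final stack: "aca" (length 3)

3


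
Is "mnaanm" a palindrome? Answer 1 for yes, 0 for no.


Input: mnaanm
Reversed: mnaanm
  Compare pos 0 ('m') with pos 5 ('m'): match
  Compare pos 1 ('n') with pos 4 ('n'): match
  Compare pos 2 ('a') with pos 3 ('a'): match
Result: palindrome

1


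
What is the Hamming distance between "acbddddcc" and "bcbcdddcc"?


Comparing "acbddddcc" and "bcbcdddcc" position by position:
  Position 0: 'a' vs 'b' => differ
  Position 1: 'c' vs 'c' => same
  Position 2: 'b' vs 'b' => same
  Position 3: 'd' vs 'c' => differ
  Position 4: 'd' vs 'd' => same
  Position 5: 'd' vs 'd' => same
  Position 6: 'd' vs 'd' => same
  Position 7: 'c' vs 'c' => same
  Position 8: 'c' vs 'c' => same
Total differences (Hamming distance): 2

2


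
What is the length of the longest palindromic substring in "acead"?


Input: "acead"
Checking substrings for palindromes:
  No multi-char palindromic substrings found
Longest palindromic substring: "a" with length 1

1


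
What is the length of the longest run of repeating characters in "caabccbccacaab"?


Input: "caabccbccacaab"
Scanning for longest run:
  Position 1 ('a'): new char, reset run to 1
  Position 2 ('a'): continues run of 'a', length=2
  Position 3 ('b'): new char, reset run to 1
  Position 4 ('c'): new char, reset run to 1
  Position 5 ('c'): continues run of 'c', length=2
  Position 6 ('b'): new char, reset run to 1
  Position 7 ('c'): new char, reset run to 1
  Position 8 ('c'): continues run of 'c', length=2
  Position 9 ('a'): new char, reset run to 1
  Position 10 ('c'): new char, reset run to 1
  Position 11 ('a'): new char, reset run to 1
  Position 12 ('a'): continues run of 'a', length=2
  Position 13 ('b'): new char, reset run to 1
Longest run: 'a' with length 2

2


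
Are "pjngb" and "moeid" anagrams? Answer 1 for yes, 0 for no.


Strings: "pjngb", "moeid"
Sorted first:  bgjnp
Sorted second: deimo
Differ at position 0: 'b' vs 'd' => not anagrams

0


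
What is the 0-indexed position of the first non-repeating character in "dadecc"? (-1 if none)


Input: dadecc
Character frequencies:
  'a': 1
  'c': 2
  'd': 2
  'e': 1
Scanning left to right for freq == 1:
  Position 0 ('d'): freq=2, skip
  Position 1 ('a'): unique! => answer = 1

1


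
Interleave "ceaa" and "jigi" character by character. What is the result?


Interleaving "ceaa" and "jigi":
  Position 0: 'c' from first, 'j' from second => "cj"
  Position 1: 'e' from first, 'i' from second => "ei"
  Position 2: 'a' from first, 'g' from second => "ag"
  Position 3: 'a' from first, 'i' from second => "ai"
Result: cjeiagai

cjeiagai


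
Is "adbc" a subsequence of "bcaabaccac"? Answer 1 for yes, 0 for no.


Check if "adbc" is a subsequence of "bcaabaccac"
Greedy scan:
  Position 0 ('b'): no match needed
  Position 1 ('c'): no match needed
  Position 2 ('a'): matches sub[0] = 'a'
  Position 3 ('a'): no match needed
  Position 4 ('b'): no match needed
  Position 5 ('a'): no match needed
  Position 6 ('c'): no match needed
  Position 7 ('c'): no match needed
  Position 8 ('a'): no match needed
  Position 9 ('c'): no match needed
Only matched 1/4 characters => not a subsequence

0


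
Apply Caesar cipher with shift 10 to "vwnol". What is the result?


Caesar cipher: shift "vwnol" by 10
  'v' (pos 21) + 10 = pos 5 = 'f'
  'w' (pos 22) + 10 = pos 6 = 'g'
  'n' (pos 13) + 10 = pos 23 = 'x'
  'o' (pos 14) + 10 = pos 24 = 'y'
  'l' (pos 11) + 10 = pos 21 = 'v'
Result: fgxyv

fgxyv


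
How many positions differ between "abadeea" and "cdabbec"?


Comparing "abadeea" and "cdabbec" position by position:
  Position 0: 'a' vs 'c' => DIFFER
  Position 1: 'b' vs 'd' => DIFFER
  Position 2: 'a' vs 'a' => same
  Position 3: 'd' vs 'b' => DIFFER
  Position 4: 'e' vs 'b' => DIFFER
  Position 5: 'e' vs 'e' => same
  Position 6: 'a' vs 'c' => DIFFER
Positions that differ: 5

5


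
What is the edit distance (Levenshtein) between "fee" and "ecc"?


Computing edit distance: "fee" -> "ecc"
DP table:
           e    c    c
      0    1    2    3
  f   1    1    2    3
  e   2    1    2    3
  e   3    2    2    3
Edit distance = dp[3][3] = 3

3


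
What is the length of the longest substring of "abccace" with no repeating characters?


Input: "abccace"
Sliding window (track last position of each char):
  Position 0 ('a'): window [0,0] length 1 -- new best
  Position 1 ('b'): window [0,1] length 2 -- new best
  Position 2 ('c'): window [0,2] length 3 -- new best
  Position 3 ('c'): repeat (last at 2), move window start to 3
  Position 3 ('c'): window [3,3] length 1
  Position 4 ('a'): window [3,4] length 2
  Position 5 ('c'): repeat (last at 3), move window start to 4
  Position 5 ('c'): window [4,5] length 2
  Position 6 ('e'): window [4,6] length 3
Longest substring with no repeats: "abc" with length 3

3


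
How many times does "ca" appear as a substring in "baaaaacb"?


Searching for "ca" in "baaaaacb"
Scanning each position:
  Position 0: "ba" => no
  Position 1: "aa" => no
  Position 2: "aa" => no
  Position 3: "aa" => no
  Position 4: "aa" => no
  Position 5: "ac" => no
  Position 6: "cb" => no
Total occurrences: 0

0


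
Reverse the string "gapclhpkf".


Input: gapclhpkf
Reading characters right to left:
  Position 8: 'f'
  Position 7: 'k'
  Position 6: 'p'
  Position 5: 'h'
  Position 4: 'l'
  Position 3: 'c'
  Position 2: 'p'
  Position 1: 'a'
  Position 0: 'g'
Reversed: fkphlcpag

fkphlcpag


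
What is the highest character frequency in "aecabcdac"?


Input: aecabcdac
Character counts:
  'a': 3
  'b': 1
  'c': 3
  'd': 1
  'e': 1
Maximum frequency: 3

3


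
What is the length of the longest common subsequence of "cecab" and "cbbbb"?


LCS of "cecab" and "cbbbb"
DP table:
           c    b    b    b    b
      0    0    0    0    0    0
  c   0    1    1    1    1    1
  e   0    1    1    1    1    1
  c   0    1    1    1    1    1
  a   0    1    1    1    1    1
  b   0    1    2    2    2    2
LCS length = dp[5][5] = 2

2


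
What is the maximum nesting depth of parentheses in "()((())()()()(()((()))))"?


Input: "()((())()()()(()((()))))"
Tracking depth:
  Position 0 '(': depth becomes 1
  Position 1 ')': depth becomes 0
  Position 2 '(': depth becomes 1
  Position 3 '(': depth becomes 2
  Position 4 '(': depth becomes 3
  Position 5 ')': depth becomes 2
  Position 6 ')': depth becomes 1
  Position 7 '(': depth becomes 2
  Position 8 ')': depth becomes 1
  Position 9 '(': depth becomes 2
  Position 10 ')': depth becomes 1
  Position 11 '(': depth becomes 2
  Position 12 ')': depth becomes 1
  Position 13 '(': depth becomes 2
  Position 14 '(': depth becomes 3
  Position 15 ')': depth becomes 2
  Position 16 '(': depth becomes 3
  Position 17 '(': depth becomes 4
  Position 18 '(': depth becomes 5
  Position 19 ')': depth becomes 4
  Position 20 ')': depth becomes 3
  Position 21 ')': depth becomes 2
  Position 22 ')': depth becomes 1
  Position 23 ')': depth becomes 0
Maximum depth reached: 5

5


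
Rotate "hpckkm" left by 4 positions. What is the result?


Input: "hpckkm", rotate left by 4
First 4 characters: "hpck"
Remaining characters: "km"
Concatenate remaining + first: "km" + "hpck" = "kmhpck"

kmhpck


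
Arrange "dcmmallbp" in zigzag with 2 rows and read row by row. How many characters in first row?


Zigzag "dcmmallbp" into 2 rows:
Placing characters:
  'd' => row 0
  'c' => row 1
  'm' => row 0
  'm' => row 1
  'a' => row 0
  'l' => row 1
  'l' => row 0
  'b' => row 1
  'p' => row 0
Rows:
  Row 0: "dmalp"
  Row 1: "cmlb"
First row length: 5

5


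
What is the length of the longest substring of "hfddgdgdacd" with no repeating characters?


Input: "hfddgdgdacd"
Sliding window (track last position of each char):
  Position 0 ('h'): window [0,0] length 1 -- new best
  Position 1 ('f'): window [0,1] length 2 -- new best
  Position 2 ('d'): window [0,2] length 3 -- new best
  Position 3 ('d'): repeat (last at 2), move window start to 3
  Position 3 ('d'): window [3,3] length 1
  Position 4 ('g'): window [3,4] length 2
  Position 5 ('d'): repeat (last at 3), move window start to 4
  Position 5 ('d'): window [4,5] length 2
  Position 6 ('g'): repeat (last at 4), move window start to 5
  Position 6 ('g'): window [5,6] length 2
  Position 7 ('d'): repeat (last at 5), move window start to 6
  Position 7 ('d'): window [6,7] length 2
  Position 8 ('a'): window [6,8] length 3
  Position 9 ('c'): window [6,9] length 4 -- new best
  Position 10 ('d'): repeat (last at 7), move window start to 8
  Position 10 ('d'): window [8,10] length 3
Longest substring with no repeats: "gdac" with length 4

4


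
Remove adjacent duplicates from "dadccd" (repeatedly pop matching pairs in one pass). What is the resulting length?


Input: dadccd
Stack-based adjacent duplicate removal:
  Read 'd': push. Stack: d
  Read 'a': push. Stack: da
  Read 'd': push. Stack: dad
  Read 'c': push. Stack: dadc
  Read 'c': matches stack top 'c' => pop. Stack: dad
  Read 'd': matches stack top 'd' => pop. Stack: da
Final stack: "da" (length 2)

2


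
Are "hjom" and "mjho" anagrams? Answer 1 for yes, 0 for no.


Strings: "hjom", "mjho"
Sorted first:  hjmo
Sorted second: hjmo
Sorted forms match => anagrams

1


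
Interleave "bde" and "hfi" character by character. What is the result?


Interleaving "bde" and "hfi":
  Position 0: 'b' from first, 'h' from second => "bh"
  Position 1: 'd' from first, 'f' from second => "df"
  Position 2: 'e' from first, 'i' from second => "ei"
Result: bhdfei

bhdfei


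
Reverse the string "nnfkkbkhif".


Input: nnfkkbkhif
Reading characters right to left:
  Position 9: 'f'
  Position 8: 'i'
  Position 7: 'h'
  Position 6: 'k'
  Position 5: 'b'
  Position 4: 'k'
  Position 3: 'k'
  Position 2: 'f'
  Position 1: 'n'
  Position 0: 'n'
Reversed: fihkbkkfnn

fihkbkkfnn


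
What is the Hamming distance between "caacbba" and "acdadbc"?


Comparing "caacbba" and "acdadbc" position by position:
  Position 0: 'c' vs 'a' => differ
  Position 1: 'a' vs 'c' => differ
  Position 2: 'a' vs 'd' => differ
  Position 3: 'c' vs 'a' => differ
  Position 4: 'b' vs 'd' => differ
  Position 5: 'b' vs 'b' => same
  Position 6: 'a' vs 'c' => differ
Total differences (Hamming distance): 6

6


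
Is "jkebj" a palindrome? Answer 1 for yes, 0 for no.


Input: jkebj
Reversed: jbekj
  Compare pos 0 ('j') with pos 4 ('j'): match
  Compare pos 1 ('k') with pos 3 ('b'): MISMATCH
Result: not a palindrome

0


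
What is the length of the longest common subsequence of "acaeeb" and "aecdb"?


LCS of "acaeeb" and "aecdb"
DP table:
           a    e    c    d    b
      0    0    0    0    0    0
  a   0    1    1    1    1    1
  c   0    1    1    2    2    2
  a   0    1    1    2    2    2
  e   0    1    2    2    2    2
  e   0    1    2    2    2    2
  b   0    1    2    2    2    3
LCS length = dp[6][5] = 3

3


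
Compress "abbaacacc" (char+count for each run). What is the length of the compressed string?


Input: abbaacacc
Runs:
  'a' x 1 => "a1"
  'b' x 2 => "b2"
  'a' x 2 => "a2"
  'c' x 1 => "c1"
  'a' x 1 => "a1"
  'c' x 2 => "c2"
Compressed: "a1b2a2c1a1c2"
Compressed length: 12

12


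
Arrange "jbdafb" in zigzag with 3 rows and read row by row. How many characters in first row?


Zigzag "jbdafb" into 3 rows:
Placing characters:
  'j' => row 0
  'b' => row 1
  'd' => row 2
  'a' => row 1
  'f' => row 0
  'b' => row 1
Rows:
  Row 0: "jf"
  Row 1: "bab"
  Row 2: "d"
First row length: 2

2


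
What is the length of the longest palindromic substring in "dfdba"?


Input: "dfdba"
Checking substrings for palindromes:
  [0:3] "dfd" (len 3) => palindrome
Longest palindromic substring: "dfd" with length 3

3


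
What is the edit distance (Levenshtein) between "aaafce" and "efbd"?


Computing edit distance: "aaafce" -> "efbd"
DP table:
           e    f    b    d
      0    1    2    3    4
  a   1    1    2    3    4
  a   2    2    2    3    4
  a   3    3    3    3    4
  f   4    4    3    4    4
  c   5    5    4    4    5
  e   6    5    5    5    5
Edit distance = dp[6][4] = 5

5


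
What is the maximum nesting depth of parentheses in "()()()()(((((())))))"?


Input: "()()()()(((((())))))"
Tracking depth:
  Position 0 '(': depth becomes 1
  Position 1 ')': depth becomes 0
  Position 2 '(': depth becomes 1
  Position 3 ')': depth becomes 0
  Position 4 '(': depth becomes 1
  Position 5 ')': depth becomes 0
  Position 6 '(': depth becomes 1
  Position 7 ')': depth becomes 0
  Position 8 '(': depth becomes 1
  Position 9 '(': depth becomes 2
  Position 10 '(': depth becomes 3
  Position 11 '(': depth becomes 4
  Position 12 '(': depth becomes 5
  Position 13 '(': depth becomes 6
  Position 14 ')': depth becomes 5
  Position 15 ')': depth becomes 4
  Position 16 ')': depth becomes 3
  Position 17 ')': depth becomes 2
  Position 18 ')': depth becomes 1
  Position 19 ')': depth becomes 0
Maximum depth reached: 6

6


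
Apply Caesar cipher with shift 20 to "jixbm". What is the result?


Caesar cipher: shift "jixbm" by 20
  'j' (pos 9) + 20 = pos 3 = 'd'
  'i' (pos 8) + 20 = pos 2 = 'c'
  'x' (pos 23) + 20 = pos 17 = 'r'
  'b' (pos 1) + 20 = pos 21 = 'v'
  'm' (pos 12) + 20 = pos 6 = 'g'
Result: dcrvg

dcrvg


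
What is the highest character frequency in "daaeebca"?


Input: daaeebca
Character counts:
  'a': 3
  'b': 1
  'c': 1
  'd': 1
  'e': 2
Maximum frequency: 3

3


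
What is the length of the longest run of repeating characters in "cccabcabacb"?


Input: "cccabcabacb"
Scanning for longest run:
  Position 1 ('c'): continues run of 'c', length=2
  Position 2 ('c'): continues run of 'c', length=3
  Position 3 ('a'): new char, reset run to 1
  Position 4 ('b'): new char, reset run to 1
  Position 5 ('c'): new char, reset run to 1
  Position 6 ('a'): new char, reset run to 1
  Position 7 ('b'): new char, reset run to 1
  Position 8 ('a'): new char, reset run to 1
  Position 9 ('c'): new char, reset run to 1
  Position 10 ('b'): new char, reset run to 1
Longest run: 'c' with length 3

3


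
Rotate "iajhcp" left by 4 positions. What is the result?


Input: "iajhcp", rotate left by 4
First 4 characters: "iajh"
Remaining characters: "cp"
Concatenate remaining + first: "cp" + "iajh" = "cpiajh"

cpiajh


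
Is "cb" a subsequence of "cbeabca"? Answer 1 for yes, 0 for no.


Check if "cb" is a subsequence of "cbeabca"
Greedy scan:
  Position 0 ('c'): matches sub[0] = 'c'
  Position 1 ('b'): matches sub[1] = 'b'
  Position 2 ('e'): no match needed
  Position 3 ('a'): no match needed
  Position 4 ('b'): no match needed
  Position 5 ('c'): no match needed
  Position 6 ('a'): no match needed
All 2 characters matched => is a subsequence

1


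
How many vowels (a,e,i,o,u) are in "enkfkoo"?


Input: enkfkoo
Checking each character:
  'e' at position 0: vowel (running total: 1)
  'n' at position 1: consonant
  'k' at position 2: consonant
  'f' at position 3: consonant
  'k' at position 4: consonant
  'o' at position 5: vowel (running total: 2)
  'o' at position 6: vowel (running total: 3)
Total vowels: 3

3


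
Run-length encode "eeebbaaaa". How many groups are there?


Input: eeebbaaaa
Scanning for consecutive runs:
  Group 1: 'e' x 3 (positions 0-2)
  Group 2: 'b' x 2 (positions 3-4)
  Group 3: 'a' x 4 (positions 5-8)
Total groups: 3

3


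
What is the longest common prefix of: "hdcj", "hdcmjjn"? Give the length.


Words: hdcj, hdcmjjn
  Position 0: all 'h' => match
  Position 1: all 'd' => match
  Position 2: all 'c' => match
  Position 3: ('j', 'm') => mismatch, stop
LCP = "hdc" (length 3)

3


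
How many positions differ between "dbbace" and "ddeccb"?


Comparing "dbbace" and "ddeccb" position by position:
  Position 0: 'd' vs 'd' => same
  Position 1: 'b' vs 'd' => DIFFER
  Position 2: 'b' vs 'e' => DIFFER
  Position 3: 'a' vs 'c' => DIFFER
  Position 4: 'c' vs 'c' => same
  Position 5: 'e' vs 'b' => DIFFER
Positions that differ: 4

4


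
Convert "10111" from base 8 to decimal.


Input: "10111" in base 8
Positional expansion:
  Digit '1' (value 1) x 8^4 = 4096
  Digit '0' (value 0) x 8^3 = 0
  Digit '1' (value 1) x 8^2 = 64
  Digit '1' (value 1) x 8^1 = 8
  Digit '1' (value 1) x 8^0 = 1
Sum = 4169

4169


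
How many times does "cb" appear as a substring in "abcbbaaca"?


Searching for "cb" in "abcbbaaca"
Scanning each position:
  Position 0: "ab" => no
  Position 1: "bc" => no
  Position 2: "cb" => MATCH
  Position 3: "bb" => no
  Position 4: "ba" => no
  Position 5: "aa" => no
  Position 6: "ac" => no
  Position 7: "ca" => no
Total occurrences: 1

1


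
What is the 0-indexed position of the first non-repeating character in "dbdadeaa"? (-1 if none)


Input: dbdadeaa
Character frequencies:
  'a': 3
  'b': 1
  'd': 3
  'e': 1
Scanning left to right for freq == 1:
  Position 0 ('d'): freq=3, skip
  Position 1 ('b'): unique! => answer = 1

1


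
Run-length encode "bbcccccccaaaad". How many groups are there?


Input: bbcccccccaaaad
Scanning for consecutive runs:
  Group 1: 'b' x 2 (positions 0-1)
  Group 2: 'c' x 7 (positions 2-8)
  Group 3: 'a' x 4 (positions 9-12)
  Group 4: 'd' x 1 (positions 13-13)
Total groups: 4

4


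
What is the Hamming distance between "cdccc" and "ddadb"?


Comparing "cdccc" and "ddadb" position by position:
  Position 0: 'c' vs 'd' => differ
  Position 1: 'd' vs 'd' => same
  Position 2: 'c' vs 'a' => differ
  Position 3: 'c' vs 'd' => differ
  Position 4: 'c' vs 'b' => differ
Total differences (Hamming distance): 4

4


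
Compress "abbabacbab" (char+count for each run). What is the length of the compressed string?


Input: abbabacbab
Runs:
  'a' x 1 => "a1"
  'b' x 2 => "b2"
  'a' x 1 => "a1"
  'b' x 1 => "b1"
  'a' x 1 => "a1"
  'c' x 1 => "c1"
  'b' x 1 => "b1"
  'a' x 1 => "a1"
  'b' x 1 => "b1"
Compressed: "a1b2a1b1a1c1b1a1b1"
Compressed length: 18

18


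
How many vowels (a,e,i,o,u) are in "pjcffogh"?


Input: pjcffogh
Checking each character:
  'p' at position 0: consonant
  'j' at position 1: consonant
  'c' at position 2: consonant
  'f' at position 3: consonant
  'f' at position 4: consonant
  'o' at position 5: vowel (running total: 1)
  'g' at position 6: consonant
  'h' at position 7: consonant
Total vowels: 1

1


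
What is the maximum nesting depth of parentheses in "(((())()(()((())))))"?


Input: "(((())()(()((())))))"
Tracking depth:
  Position 0 '(': depth becomes 1
  Position 1 '(': depth becomes 2
  Position 2 '(': depth becomes 3
  Position 3 '(': depth becomes 4
  Position 4 ')': depth becomes 3
  Position 5 ')': depth becomes 2
  Position 6 '(': depth becomes 3
  Position 7 ')': depth becomes 2
  Position 8 '(': depth becomes 3
  Position 9 '(': depth becomes 4
  Position 10 ')': depth becomes 3
  Position 11 '(': depth becomes 4
  Position 12 '(': depth becomes 5
  Position 13 '(': depth becomes 6
  Position 14 ')': depth becomes 5
  Position 15 ')': depth becomes 4
  Position 16 ')': depth becomes 3
  Position 17 ')': depth becomes 2
  Position 18 ')': depth becomes 1
  Position 19 ')': depth becomes 0
Maximum depth reached: 6

6


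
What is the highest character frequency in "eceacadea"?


Input: eceacadea
Character counts:
  'a': 3
  'c': 2
  'd': 1
  'e': 3
Maximum frequency: 3

3


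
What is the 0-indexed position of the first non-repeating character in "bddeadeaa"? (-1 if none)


Input: bddeadeaa
Character frequencies:
  'a': 3
  'b': 1
  'd': 3
  'e': 2
Scanning left to right for freq == 1:
  Position 0 ('b'): unique! => answer = 0

0


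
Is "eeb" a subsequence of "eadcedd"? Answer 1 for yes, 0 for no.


Check if "eeb" is a subsequence of "eadcedd"
Greedy scan:
  Position 0 ('e'): matches sub[0] = 'e'
  Position 1 ('a'): no match needed
  Position 2 ('d'): no match needed
  Position 3 ('c'): no match needed
  Position 4 ('e'): matches sub[1] = 'e'
  Position 5 ('d'): no match needed
  Position 6 ('d'): no match needed
Only matched 2/3 characters => not a subsequence

0


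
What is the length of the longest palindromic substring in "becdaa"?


Input: "becdaa"
Checking substrings for palindromes:
  [4:6] "aa" (len 2) => palindrome
Longest palindromic substring: "aa" with length 2

2


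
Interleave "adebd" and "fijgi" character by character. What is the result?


Interleaving "adebd" and "fijgi":
  Position 0: 'a' from first, 'f' from second => "af"
  Position 1: 'd' from first, 'i' from second => "di"
  Position 2: 'e' from first, 'j' from second => "ej"
  Position 3: 'b' from first, 'g' from second => "bg"
  Position 4: 'd' from first, 'i' from second => "di"
Result: afdiejbgdi

afdiejbgdi


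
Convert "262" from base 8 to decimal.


Input: "262" in base 8
Positional expansion:
  Digit '2' (value 2) x 8^2 = 128
  Digit '6' (value 6) x 8^1 = 48
  Digit '2' (value 2) x 8^0 = 2
Sum = 178

178


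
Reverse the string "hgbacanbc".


Input: hgbacanbc
Reading characters right to left:
  Position 8: 'c'
  Position 7: 'b'
  Position 6: 'n'
  Position 5: 'a'
  Position 4: 'c'
  Position 3: 'a'
  Position 2: 'b'
  Position 1: 'g'
  Position 0: 'h'
Reversed: cbnacabgh

cbnacabgh
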